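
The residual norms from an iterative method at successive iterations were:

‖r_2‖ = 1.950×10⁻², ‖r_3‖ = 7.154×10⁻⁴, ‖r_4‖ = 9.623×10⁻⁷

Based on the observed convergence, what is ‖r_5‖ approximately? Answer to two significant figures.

1.7e-12

First estimate the order: p ≈ ln(‖r_4‖/‖r_3‖) / ln(‖r_3‖/‖r_2‖) = ln(9.623×10⁻⁷/7.154×10⁻⁴)/ln(7.154×10⁻⁴/1.950×10⁻²) = ln(0.00134512)/ln(0.0366872) ≈ 2.0002.
Then ‖r_5‖ ≈ ‖r_4‖·(‖r_4‖/‖r_3‖)^p = 9.623×10⁻⁷·(0.00134512)^2.0002 = 9.623×10⁻⁷·1.80696e-06 ≈ 1.739e-12.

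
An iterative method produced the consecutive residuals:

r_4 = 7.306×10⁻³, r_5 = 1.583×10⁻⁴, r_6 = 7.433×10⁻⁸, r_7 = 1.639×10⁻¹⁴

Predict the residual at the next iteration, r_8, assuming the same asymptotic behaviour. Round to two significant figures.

8.0e-28

First estimate the order: p ≈ ln(r_7/r_6) / ln(r_6/r_5) = ln(1.639×10⁻¹⁴/7.433×10⁻⁸)/ln(7.433×10⁻⁸/1.583×10⁻⁴) = ln(2.20503e-07)/ln(0.000469551) ≈ 2.0000.
Then r_8 ≈ r_7·(r_7/r_6)^p = 1.639×10⁻¹⁴·(2.20503e-07)^2.0000 = 1.639×10⁻¹⁴·4.86216e-14 ≈ 7.969e-28.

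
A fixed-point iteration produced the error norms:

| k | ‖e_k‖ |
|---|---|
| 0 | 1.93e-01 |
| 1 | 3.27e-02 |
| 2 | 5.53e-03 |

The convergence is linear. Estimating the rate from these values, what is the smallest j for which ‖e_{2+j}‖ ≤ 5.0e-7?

Rate ρ ≈ ‖e_2‖/‖e_1‖ = 5.53e-03/3.27e-02 = 0.1691.
After j more steps, ‖e_{2+j}‖ ≈ 5.53e-03·ρ^j; need ρ^j ≤ 5.0e-7/5.53e-03 = 9.04159e-05.
j ≥ ln(9.04159e-05)/ln(0.1691) = -9.3111/-1.77727 = 5.239.
So 6 more iterations are needed.

6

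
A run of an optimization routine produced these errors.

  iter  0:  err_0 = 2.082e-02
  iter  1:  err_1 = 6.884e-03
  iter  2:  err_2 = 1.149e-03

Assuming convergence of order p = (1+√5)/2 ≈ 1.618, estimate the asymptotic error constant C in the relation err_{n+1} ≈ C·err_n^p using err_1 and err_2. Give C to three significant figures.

C ≈ err_2 / err_1^1.618
  = 1.149e-03 / (6.884e-03)^1.618
  = 1.149e-03 / 0.000317414 ≈ 3.6199

3.62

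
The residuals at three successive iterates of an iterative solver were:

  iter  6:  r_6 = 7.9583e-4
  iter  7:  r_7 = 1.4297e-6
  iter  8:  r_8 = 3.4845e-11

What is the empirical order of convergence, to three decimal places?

p ≈ ln(r_8/r_7) / ln(r_7/r_6)
  = ln(3.4845e-11/1.4297e-6) / ln(1.4297e-6/7.9583e-4)
  = ln(2.43722e-05) / ln(0.00179649)
  = -10.622067 / -6.321921 ≈ 1.680196

1.680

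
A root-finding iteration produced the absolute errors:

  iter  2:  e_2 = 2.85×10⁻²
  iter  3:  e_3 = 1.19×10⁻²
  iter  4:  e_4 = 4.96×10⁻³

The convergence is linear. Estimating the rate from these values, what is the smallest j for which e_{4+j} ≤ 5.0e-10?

19

Rate ρ ≈ e_4/e_3 = 4.96×10⁻³/1.19×10⁻² = 0.4168.
After j more steps, e_{4+j} ≈ 4.96×10⁻³·ρ^j; need ρ^j ≤ 5.0e-10/4.96×10⁻³ = 1.00806e-07.
j ≥ ln(1.00806e-07)/ln(0.4168) = -16.1101/-0.87515 = 18.408.
So 19 more iterations are needed.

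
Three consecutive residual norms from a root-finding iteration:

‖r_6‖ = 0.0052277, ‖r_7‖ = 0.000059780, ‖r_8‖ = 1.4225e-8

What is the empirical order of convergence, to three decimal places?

p ≈ ln(‖r_8‖/‖r_7‖) / ln(‖r_7‖/‖r_6‖)
  = ln(1.4225e-8/0.000059780) / ln(0.000059780/0.0052277)
  = ln(0.000237956) / ln(0.0114352)
  = -8.343425 / -4.471059 ≈ 1.866096

1.866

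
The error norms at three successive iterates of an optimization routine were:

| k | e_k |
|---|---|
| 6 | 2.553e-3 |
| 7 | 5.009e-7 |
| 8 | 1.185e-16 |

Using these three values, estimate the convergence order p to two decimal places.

2.60

p ≈ ln(e_8/e_7) / ln(e_7/e_6)
  = ln(1.185e-16/5.009e-7) / ln(5.009e-7/2.553e-3)
  = ln(2.36574e-10) / ln(0.000196201)
  = -22.16476 / -8.53637 ≈ 2.59651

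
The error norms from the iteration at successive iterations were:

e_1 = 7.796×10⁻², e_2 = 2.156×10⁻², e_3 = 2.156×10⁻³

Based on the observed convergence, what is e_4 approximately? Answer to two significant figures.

First estimate the order: p ≈ ln(e_3/e_2) / ln(e_2/e_1) = ln(2.156×10⁻³/2.156×10⁻²)/ln(2.156×10⁻²/7.796×10⁻²) = ln(0.1)/ln(0.276552) ≈ 1.7914.
Then e_4 ≈ e_3·(e_3/e_2)^p = 2.156×10⁻³·(0.1)^1.7914 = 2.156×10⁻³·0.0161659 ≈ 3.485e-05.

3.5e-5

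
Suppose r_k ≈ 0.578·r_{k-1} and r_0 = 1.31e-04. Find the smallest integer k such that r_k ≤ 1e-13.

39

After k steps, r_k ≈ 1.31e-04·0.578^k.
Need 0.578^k ≤ 1e-13/1.31e-04 = 7.63359e-10.
k ≥ ln(7.63359e-10)/ln(0.578) = -20.9933/-0.54818 = 38.296.
Smallest integer k = 39.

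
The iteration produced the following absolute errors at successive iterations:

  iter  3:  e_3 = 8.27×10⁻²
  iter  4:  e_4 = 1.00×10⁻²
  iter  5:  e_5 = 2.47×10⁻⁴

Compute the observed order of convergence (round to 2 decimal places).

1.75

p ≈ ln(e_5/e_4) / ln(e_4/e_3)
  = ln(2.47×10⁻⁴/1.00×10⁻²) / ln(1.00×10⁻²/8.27×10⁻²)
  = ln(0.0247) / ln(0.120919)
  = -3.70095 / -2.11263 ≈ 1.75182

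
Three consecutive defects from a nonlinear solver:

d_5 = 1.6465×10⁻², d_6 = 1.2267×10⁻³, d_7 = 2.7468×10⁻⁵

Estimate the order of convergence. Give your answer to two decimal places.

p ≈ ln(d_7/d_6) / ln(d_6/d_5)
  = ln(2.7468×10⁻⁵/1.2267×10⁻³) / ln(1.2267×10⁻³/1.6465×10⁻²)
  = ln(0.0223918) / ln(0.0745035)
  = -3.79906 / -2.59691 ≈ 1.46292

1.46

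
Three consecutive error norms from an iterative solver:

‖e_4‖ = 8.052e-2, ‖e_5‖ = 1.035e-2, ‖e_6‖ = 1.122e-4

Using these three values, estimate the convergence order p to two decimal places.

p ≈ ln(‖e_6‖/‖e_5‖) / ln(‖e_5‖/‖e_4‖)
  = ln(1.122e-4/1.035e-2) / ln(1.035e-2/8.052e-2)
  = ln(0.0108406) / ln(0.128539)
  = -4.52446 / -2.05152 ≈ 2.20542

2.21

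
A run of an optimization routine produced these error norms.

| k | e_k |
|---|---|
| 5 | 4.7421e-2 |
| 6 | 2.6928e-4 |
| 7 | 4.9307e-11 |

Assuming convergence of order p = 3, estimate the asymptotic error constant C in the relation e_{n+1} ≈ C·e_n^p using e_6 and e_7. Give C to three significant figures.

C ≈ e_7 / e_6^3
  = 4.9307e-11 / (2.6928e-4)^3
  = 4.9307e-11 / 1.9526e-11 ≈ 2.5252

2.53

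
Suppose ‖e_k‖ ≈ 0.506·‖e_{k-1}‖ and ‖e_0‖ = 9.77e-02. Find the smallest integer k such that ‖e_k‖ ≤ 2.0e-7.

After k steps, ‖e_k‖ ≈ 9.77e-02·0.506^k.
Need 0.506^k ≤ 2.0e-7/9.77e-02 = 2.04708e-06.
k ≥ ln(2.04708e-06)/ln(0.506) = -13.0991/-0.68122 = 19.229.
Smallest integer k = 20.

20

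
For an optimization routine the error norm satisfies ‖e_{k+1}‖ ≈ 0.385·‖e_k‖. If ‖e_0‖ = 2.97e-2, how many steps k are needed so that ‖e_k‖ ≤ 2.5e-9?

After k steps, ‖e_k‖ ≈ 2.97e-2·0.385^k.
Need 0.385^k ≤ 2.5e-9/2.97e-2 = 8.41751e-08.
k ≥ ln(8.41751e-08)/ln(0.385) = -16.2904/-0.95451 = 17.067.
Smallest integer k = 18.

18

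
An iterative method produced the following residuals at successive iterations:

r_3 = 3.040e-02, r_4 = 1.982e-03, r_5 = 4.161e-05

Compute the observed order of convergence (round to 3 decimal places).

1.415

p ≈ ln(r_5/r_4) / ln(r_4/r_3)
  = ln(4.161e-05/1.982e-03) / ln(1.982e-03/3.040e-02)
  = ln(0.0209939) / ln(0.0651974)
  = -3.863523 / -2.730336 ≈ 1.415036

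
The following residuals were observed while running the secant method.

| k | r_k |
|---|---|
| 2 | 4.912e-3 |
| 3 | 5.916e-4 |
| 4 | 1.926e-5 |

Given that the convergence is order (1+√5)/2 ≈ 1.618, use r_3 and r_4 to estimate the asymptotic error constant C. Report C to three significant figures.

3.22

C ≈ r_4 / r_3^1.618
  = 1.926e-5 / (5.916e-4)^1.618
  = 1.926e-5 / 5.98607e-06 ≈ 3.2175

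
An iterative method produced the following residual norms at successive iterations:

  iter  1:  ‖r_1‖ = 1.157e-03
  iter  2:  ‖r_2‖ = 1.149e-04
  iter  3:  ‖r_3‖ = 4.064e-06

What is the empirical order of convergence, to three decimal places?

1.447

p ≈ ln(‖r_3‖/‖r_2‖) / ln(‖r_2‖/‖r_1‖)
  = ln(4.064e-06/1.149e-04) / ln(1.149e-04/1.157e-03)
  = ln(0.0353699) / ln(0.0993086)
  = -3.341894 / -2.309523 ≈ 1.447006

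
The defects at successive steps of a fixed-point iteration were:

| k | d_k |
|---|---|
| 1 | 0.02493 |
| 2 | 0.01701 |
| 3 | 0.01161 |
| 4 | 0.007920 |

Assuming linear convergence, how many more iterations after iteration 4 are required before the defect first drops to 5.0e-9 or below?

38

Rate ρ ≈ d_4/d_3 = 0.007920/0.01161 = 0.6822.
After j more steps, d_{4+j} ≈ 0.007920·ρ^j; need ρ^j ≤ 5.0e-9/0.007920 = 6.31313e-07.
j ≥ ln(6.31313e-07)/ln(0.6822) = -14.2755/-0.38243 = 37.328.
So 38 more iterations are needed.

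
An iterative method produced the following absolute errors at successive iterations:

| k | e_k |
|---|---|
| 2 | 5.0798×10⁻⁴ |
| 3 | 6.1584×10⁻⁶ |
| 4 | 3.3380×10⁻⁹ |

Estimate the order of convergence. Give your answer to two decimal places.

1.70

p ≈ ln(e_4/e_3) / ln(e_3/e_2)
  = ln(3.3380×10⁻⁹/6.1584×10⁻⁶) / ln(6.1584×10⁻⁶/5.0798×10⁻⁴)
  = ln(0.000542024) / ln(0.0121233)
  = -7.52020 / -4.41263 ≈ 1.70424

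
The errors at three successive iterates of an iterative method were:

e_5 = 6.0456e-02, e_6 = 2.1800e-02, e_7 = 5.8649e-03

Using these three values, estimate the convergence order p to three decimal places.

1.287

p ≈ ln(e_7/e_6) / ln(e_6/e_5)
  = ln(5.8649e-03/2.1800e-02) / ln(2.1800e-02/6.0456e-02)
  = ln(0.269032) / ln(0.360593)
  = -1.312925 / -1.020005 ≈ 1.287175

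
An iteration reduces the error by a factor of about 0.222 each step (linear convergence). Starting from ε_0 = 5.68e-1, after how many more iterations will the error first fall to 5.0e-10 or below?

14

After k steps, ε_k ≈ 5.68e-1·0.222^k.
Need 0.222^k ≤ 5.0e-10/5.68e-1 = 8.80282e-10.
k ≥ ln(8.80282e-10)/ln(0.222) = -20.8508/-1.50508 = 13.854.
Smallest integer k = 14.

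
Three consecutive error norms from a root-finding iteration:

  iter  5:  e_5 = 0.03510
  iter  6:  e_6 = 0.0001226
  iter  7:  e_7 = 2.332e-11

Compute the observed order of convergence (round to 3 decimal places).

p ≈ ln(e_7/e_6) / ln(e_6/e_5)
  = ln(2.332e-11/0.0001226) / ln(0.0001226/0.03510)
  = ln(1.90212e-07) / ln(0.00349288)
  = -15.475127 / -5.657029 ≈ 2.735557

2.736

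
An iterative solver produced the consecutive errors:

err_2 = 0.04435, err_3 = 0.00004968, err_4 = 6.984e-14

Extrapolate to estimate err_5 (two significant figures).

1.9e-40

First estimate the order: p ≈ ln(err_4/err_3) / ln(err_3/err_2) = ln(6.984e-14/0.00004968)/ln(0.00004968/0.04435) = ln(1.4058e-09)/ln(0.00112018) ≈ 3.0000.
Then err_5 ≈ err_4·(err_4/err_3)^p = 6.984e-14·(1.4058e-09)^3.0000 = 6.984e-14·2.77825e-27 ≈ 1.94e-40.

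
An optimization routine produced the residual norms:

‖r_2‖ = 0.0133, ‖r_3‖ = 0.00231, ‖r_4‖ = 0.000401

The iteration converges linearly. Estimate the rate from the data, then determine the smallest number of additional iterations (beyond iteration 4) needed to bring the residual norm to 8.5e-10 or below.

8

Rate ρ ≈ ‖r_4‖/‖r_3‖ = 0.000401/0.00231 = 0.1736.
After j more steps, ‖r_{4+j}‖ ≈ 0.000401·ρ^j; need ρ^j ≤ 8.5e-10/0.000401 = 2.1197e-06.
j ≥ ln(2.1197e-06)/ln(0.1736) = -13.0642/-1.75100 = 7.461.
So 8 more iterations are needed.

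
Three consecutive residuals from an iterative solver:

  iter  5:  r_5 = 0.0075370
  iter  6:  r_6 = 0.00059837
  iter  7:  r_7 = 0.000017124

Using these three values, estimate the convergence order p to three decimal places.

p ≈ ln(r_7/r_6) / ln(r_6/r_5)
  = ln(0.000017124/0.00059837) / ln(0.00059837/0.0075370)
  = ln(0.0286177) / ln(0.079391)
  = -3.553730 / -2.533370 ≈ 1.402768

1.403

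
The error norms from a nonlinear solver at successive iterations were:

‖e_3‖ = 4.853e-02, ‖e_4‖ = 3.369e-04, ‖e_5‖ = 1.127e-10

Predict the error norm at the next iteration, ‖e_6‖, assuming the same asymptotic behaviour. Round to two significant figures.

First estimate the order: p ≈ ln(‖e_5‖/‖e_4‖) / ln(‖e_4‖/‖e_3‖) = ln(1.127e-10/3.369e-04)/ln(3.369e-04/4.853e-02) = ln(3.34521e-07)/ln(0.0069421) ≈ 3.0000.
Then ‖e_6‖ ≈ ‖e_5‖·(‖e_5‖/‖e_4‖)^p = 1.127e-10·(3.34521e-07)^3.0000 = 1.127e-10·3.74343e-20 ≈ 4.219e-30.

4.2e-30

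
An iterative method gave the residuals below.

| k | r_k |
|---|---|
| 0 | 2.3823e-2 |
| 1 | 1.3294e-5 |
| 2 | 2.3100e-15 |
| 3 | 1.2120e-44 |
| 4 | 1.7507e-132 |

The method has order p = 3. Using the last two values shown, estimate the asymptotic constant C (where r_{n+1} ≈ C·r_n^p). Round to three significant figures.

C ≈ r_4 / r_3^3
  = 1.7507e-132 / (1.2120e-44)^3
  = 1.7507e-132 / 1.78036e-132 ≈ 0.98334

0.983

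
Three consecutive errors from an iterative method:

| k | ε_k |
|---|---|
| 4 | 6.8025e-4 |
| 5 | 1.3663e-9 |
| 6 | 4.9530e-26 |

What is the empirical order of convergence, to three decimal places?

2.886

p ≈ ln(ε_6/ε_5) / ln(ε_5/ε_4)
  = ln(4.9530e-26/1.3663e-9) / ln(1.3663e-9/6.8025e-4)
  = ln(3.62512e-17) / ln(2.00853e-06)
  = -37.856059 / -13.118107 ≈ 2.885787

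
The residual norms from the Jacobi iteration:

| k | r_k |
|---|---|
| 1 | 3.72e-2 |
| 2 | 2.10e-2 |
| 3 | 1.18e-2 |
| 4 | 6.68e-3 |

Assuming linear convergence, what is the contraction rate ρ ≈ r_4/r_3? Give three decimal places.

ρ ≈ r_4/r_3 = 6.68e-3/1.18e-2 = 0.56610

0.566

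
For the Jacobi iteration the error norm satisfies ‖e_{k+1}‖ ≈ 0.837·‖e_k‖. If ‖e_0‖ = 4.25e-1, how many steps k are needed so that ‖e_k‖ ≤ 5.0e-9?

103

After k steps, ‖e_k‖ ≈ 4.25e-1·0.837^k.
Need 0.837^k ≤ 5.0e-9/4.25e-1 = 1.17647e-08.
k ≥ ln(1.17647e-08)/ln(0.837) = -18.2582/-0.17793 = 102.615.
Smallest integer k = 103.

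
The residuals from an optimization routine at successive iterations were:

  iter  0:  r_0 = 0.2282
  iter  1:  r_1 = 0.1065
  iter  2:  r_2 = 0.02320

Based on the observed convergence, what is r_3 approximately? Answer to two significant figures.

1.1e-3

First estimate the order: p ≈ ln(r_2/r_1) / ln(r_1/r_0) = ln(0.02320/0.1065)/ln(0.1065/0.2282) = ln(0.21784)/ln(0.466696) ≈ 1.9998.
Then r_3 ≈ r_2·(r_2/r_1)^p = 0.02320·(0.21784)^1.9998 = 0.02320·0.0474687 ≈ 0.001101.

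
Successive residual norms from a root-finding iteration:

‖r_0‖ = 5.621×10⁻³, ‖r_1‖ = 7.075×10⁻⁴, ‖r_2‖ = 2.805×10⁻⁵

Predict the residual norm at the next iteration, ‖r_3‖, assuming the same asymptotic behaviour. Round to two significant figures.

First estimate the order: p ≈ ln(‖r_2‖/‖r_1‖) / ln(‖r_1‖/‖r_0‖) = ln(2.805×10⁻⁵/7.075×10⁻⁴)/ln(7.075×10⁻⁴/5.621×10⁻³) = ln(0.0396466)/ln(0.125867) ≈ 1.5574.
Then ‖r_3‖ ≈ ‖r_2‖·(‖r_2‖/‖r_1‖)^p = 2.805×10⁻⁵·(0.0396466)^1.5574 = 2.805×10⁻⁵·0.00655913 ≈ 1.84e-07.

1.8e-7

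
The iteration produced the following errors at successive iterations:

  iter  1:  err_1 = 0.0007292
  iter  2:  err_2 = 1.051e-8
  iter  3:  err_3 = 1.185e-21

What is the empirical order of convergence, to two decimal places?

p ≈ ln(err_3/err_2) / ln(err_2/err_1)
  = ln(1.185e-21/1.051e-8) / ln(1.051e-8/0.0007292)
  = ln(1.1275e-13) / ln(1.44131e-05)
  = -29.81360 / -11.14737 ≈ 2.67450

2.67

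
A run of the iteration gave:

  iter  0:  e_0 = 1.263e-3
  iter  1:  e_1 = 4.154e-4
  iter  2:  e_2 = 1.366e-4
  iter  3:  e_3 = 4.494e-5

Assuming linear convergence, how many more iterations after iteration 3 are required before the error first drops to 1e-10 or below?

12

Rate ρ ≈ e_3/e_2 = 4.494e-5/1.366e-4 = 0.3290.
After j more steps, e_{3+j} ≈ 4.494e-5·ρ^j; need ρ^j ≤ 1e-10/4.494e-5 = 2.22519e-06.
j ≥ ln(2.22519e-06)/ln(0.3290) = -13.0157/-1.11170 = 11.708.
So 12 more iterations are needed.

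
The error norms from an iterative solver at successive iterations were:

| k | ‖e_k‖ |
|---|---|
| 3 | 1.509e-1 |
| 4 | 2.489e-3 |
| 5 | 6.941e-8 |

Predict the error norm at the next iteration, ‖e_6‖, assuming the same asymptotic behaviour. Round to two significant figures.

1.6e-19

First estimate the order: p ≈ ln(‖e_5‖/‖e_4‖) / ln(‖e_4‖/‖e_3‖) = ln(6.941e-8/2.489e-3)/ln(2.489e-3/1.509e-1) = ln(2.78867e-05)/ln(0.0164944) ≈ 2.5549.
Then ‖e_6‖ ≈ ‖e_5‖·(‖e_5‖/‖e_4‖)^p = 6.941e-8·(2.78867e-05)^2.5549 = 6.941e-8·2.30911e-12 ≈ 1.603e-19.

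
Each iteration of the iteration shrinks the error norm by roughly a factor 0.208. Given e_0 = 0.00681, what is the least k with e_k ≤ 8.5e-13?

After k steps, e_k ≈ 0.00681·0.208^k.
Need 0.208^k ≤ 8.5e-13/0.00681 = 1.24816e-10.
k ≥ ln(1.24816e-10)/ln(0.208) = -22.8042/-1.57022 = 14.523.
Smallest integer k = 15.

15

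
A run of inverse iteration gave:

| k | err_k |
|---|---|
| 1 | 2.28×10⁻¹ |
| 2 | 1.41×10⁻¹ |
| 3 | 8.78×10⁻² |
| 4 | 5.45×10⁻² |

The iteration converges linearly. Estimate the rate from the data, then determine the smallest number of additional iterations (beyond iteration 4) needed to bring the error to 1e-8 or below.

Rate ρ ≈ err_4/err_3 = 5.45×10⁻²/8.78×10⁻² = 0.6207.
After j more steps, err_{4+j} ≈ 5.45×10⁻²·ρ^j; need ρ^j ≤ 1e-8/5.45×10⁻² = 1.83486e-07.
j ≥ ln(1.83486e-07)/ln(0.6207) = -15.5111/-0.47691 = 32.524.
So 33 more iterations are needed.

33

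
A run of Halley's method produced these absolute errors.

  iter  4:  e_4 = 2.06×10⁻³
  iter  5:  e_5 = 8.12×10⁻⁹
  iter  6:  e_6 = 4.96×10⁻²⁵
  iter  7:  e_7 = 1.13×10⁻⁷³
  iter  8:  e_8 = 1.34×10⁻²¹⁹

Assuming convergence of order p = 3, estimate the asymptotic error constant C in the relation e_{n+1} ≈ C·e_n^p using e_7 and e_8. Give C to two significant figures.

C ≈ e_8 / e_7^3
  = 1.34×10⁻²¹⁹ / (1.13×10⁻⁷³)^3
  = 1.34×10⁻²¹⁹ / 1.4429e-219 ≈ 0.92869

0.93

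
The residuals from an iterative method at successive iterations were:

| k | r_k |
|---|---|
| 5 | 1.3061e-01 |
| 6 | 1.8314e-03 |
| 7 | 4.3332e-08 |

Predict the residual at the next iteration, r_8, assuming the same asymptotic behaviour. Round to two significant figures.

First estimate the order: p ≈ ln(r_7/r_6) / ln(r_6/r_5) = ln(4.3332e-08/1.8314e-03)/ln(1.8314e-03/1.3061e-01) = ln(2.36606e-05)/ln(0.0140219) ≈ 2.4962.
Then r_8 ≈ r_7·(r_7/r_6)^p = 4.3332e-08·(2.36606e-05)^2.4962 = 4.3332e-08·2.83559e-12 ≈ 1.229e-19.

1.2e-19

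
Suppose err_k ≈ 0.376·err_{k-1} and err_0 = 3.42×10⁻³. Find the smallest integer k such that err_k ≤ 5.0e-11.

After k steps, err_k ≈ 3.42×10⁻³·0.376^k.
Need 0.376^k ≤ 5.0e-11/3.42×10⁻³ = 1.46199e-08.
k ≥ ln(1.46199e-08)/ln(0.376) = -18.0409/-0.97817 = 18.444.
Smallest integer k = 19.

19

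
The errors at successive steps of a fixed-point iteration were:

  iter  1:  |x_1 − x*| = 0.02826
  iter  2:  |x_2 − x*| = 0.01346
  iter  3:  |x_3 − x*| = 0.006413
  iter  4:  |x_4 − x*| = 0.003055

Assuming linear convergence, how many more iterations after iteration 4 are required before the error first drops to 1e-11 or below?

Rate ρ ≈ |x_4 − x*|/|x_3 − x*| = 0.003055/0.006413 = 0.4764.
After j more steps, |x_{4+j} − x*| ≈ 0.003055·ρ^j; need ρ^j ≤ 1e-11/0.003055 = 3.27332e-09.
j ≥ ln(3.27332e-09)/ln(0.4764) = -19.5375/-0.74150 = 26.349.
So 27 more iterations are needed.

27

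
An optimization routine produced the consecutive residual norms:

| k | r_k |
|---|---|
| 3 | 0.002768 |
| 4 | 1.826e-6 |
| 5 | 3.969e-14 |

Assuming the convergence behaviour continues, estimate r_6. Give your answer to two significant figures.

First estimate the order: p ≈ ln(r_5/r_4) / ln(r_4/r_3) = ln(3.969e-14/1.826e-6)/ln(1.826e-6/0.002768) = ln(2.1736e-08)/ln(0.000659682) ≈ 2.4092.
Then r_6 ≈ r_5·(r_5/r_4)^p = 3.969e-14·(2.1736e-08)^2.4092 = 3.969e-14·3.45727e-19 ≈ 1.372e-32.

1.4e-32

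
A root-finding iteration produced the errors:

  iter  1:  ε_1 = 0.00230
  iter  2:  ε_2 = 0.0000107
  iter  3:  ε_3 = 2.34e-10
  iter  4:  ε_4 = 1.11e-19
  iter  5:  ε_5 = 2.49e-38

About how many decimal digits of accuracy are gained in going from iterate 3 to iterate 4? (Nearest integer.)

Digits gained ≈ log₁₀(ε_3/ε_4) = log₁₀(2.34e-10/1.11e-19) = log₁₀(2.10811e+09) ≈ 9.324.

9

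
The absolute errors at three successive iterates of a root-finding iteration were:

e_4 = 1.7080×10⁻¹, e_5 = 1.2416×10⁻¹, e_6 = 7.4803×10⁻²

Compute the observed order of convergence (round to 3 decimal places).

1.589

p ≈ ln(e_6/e_5) / ln(e_5/e_4)
  = ln(7.4803×10⁻²/1.2416×10⁻¹) / ln(1.2416×10⁻¹/1.7080×10⁻¹)
  = ln(0.602473) / ln(0.726932)
  = -0.506712 / -0.318922 ≈ 1.588827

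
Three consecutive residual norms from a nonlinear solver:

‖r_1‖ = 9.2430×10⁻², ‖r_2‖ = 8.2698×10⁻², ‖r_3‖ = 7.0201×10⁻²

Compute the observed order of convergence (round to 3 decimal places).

1.473

p ≈ ln(‖r_3‖/‖r_2‖) / ln(‖r_2‖/‖r_1‖)
  = ln(7.0201×10⁻²/8.2698×10⁻²) / ln(8.2698×10⁻²/9.2430×10⁻²)
  = ln(0.848884) / ln(0.89471)
  = -0.163833 / -0.111256 ≈ 1.472577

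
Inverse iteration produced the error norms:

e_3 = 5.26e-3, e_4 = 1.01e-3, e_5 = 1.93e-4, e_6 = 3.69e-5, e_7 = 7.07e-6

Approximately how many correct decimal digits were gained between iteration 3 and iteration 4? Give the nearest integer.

Digits gained ≈ log₁₀(e_3/e_4) = log₁₀(5.26e-3/1.01e-3) = log₁₀(5.20792) ≈ 0.717.

1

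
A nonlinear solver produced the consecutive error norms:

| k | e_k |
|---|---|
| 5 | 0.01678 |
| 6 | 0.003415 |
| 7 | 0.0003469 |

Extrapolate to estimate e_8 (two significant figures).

First estimate the order: p ≈ ln(e_7/e_6) / ln(e_6/e_5) = ln(0.0003469/0.003415)/ln(0.003415/0.01678) = ln(0.101581)/ln(0.203516) ≈ 1.4365.
Then e_8 ≈ e_7·(e_7/e_6)^p = 0.0003469·(0.101581)^1.4365 = 0.0003469·0.0374357 ≈ 1.299e-05.

1.3e-5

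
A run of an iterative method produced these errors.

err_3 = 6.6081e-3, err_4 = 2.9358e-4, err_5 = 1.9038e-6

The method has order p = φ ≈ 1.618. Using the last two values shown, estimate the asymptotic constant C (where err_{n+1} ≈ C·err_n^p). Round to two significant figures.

C ≈ err_5 / err_4^1.618
  = 1.9038e-6 / (2.9358e-4)^1.618
  = 1.9038e-6 / 1.92656e-06 ≈ 0.98819

0.99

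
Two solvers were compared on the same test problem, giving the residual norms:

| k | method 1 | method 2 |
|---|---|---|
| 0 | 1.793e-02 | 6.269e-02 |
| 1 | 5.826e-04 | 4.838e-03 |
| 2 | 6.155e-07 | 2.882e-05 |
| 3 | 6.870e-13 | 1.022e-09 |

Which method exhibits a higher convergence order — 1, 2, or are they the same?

Method 1: p ≈ ln(6.870e-13/6.155e-07)/ln(6.155e-07/5.826e-04) ≈ 2.00.
Method 2: p ≈ ln(1.022e-09/2.882e-05)/ln(2.882e-05/4.838e-03) ≈ 2.00.
Both orders ≈ 2.0 — effectively the same.

same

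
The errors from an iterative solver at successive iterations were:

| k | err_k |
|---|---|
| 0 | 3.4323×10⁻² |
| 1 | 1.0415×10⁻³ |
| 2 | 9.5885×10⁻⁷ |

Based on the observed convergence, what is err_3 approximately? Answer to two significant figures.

8.1e-13

First estimate the order: p ≈ ln(err_2/err_1) / ln(err_1/err_0) = ln(9.5885×10⁻⁷/1.0415×10⁻³)/ln(1.0415×10⁻³/3.4323×10⁻²) = ln(0.000920643)/ln(0.0303441) ≈ 2.0000.
Then err_3 ≈ err_2·(err_2/err_1)^p = 9.5885×10⁻⁷·(0.000920643)^2.0000 = 9.5885×10⁻⁷·8.47584e-07 ≈ 8.127e-13.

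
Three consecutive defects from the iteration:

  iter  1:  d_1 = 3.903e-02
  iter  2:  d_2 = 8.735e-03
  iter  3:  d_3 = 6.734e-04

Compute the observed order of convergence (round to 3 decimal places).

p ≈ ln(d_3/d_2) / ln(d_2/d_1)
  = ln(6.734e-04/8.735e-03) / ln(8.735e-03/3.903e-02)
  = ln(0.0770922) / ln(0.223802)
  = -2.562753 / -1.496994 ≈ 1.711933

1.712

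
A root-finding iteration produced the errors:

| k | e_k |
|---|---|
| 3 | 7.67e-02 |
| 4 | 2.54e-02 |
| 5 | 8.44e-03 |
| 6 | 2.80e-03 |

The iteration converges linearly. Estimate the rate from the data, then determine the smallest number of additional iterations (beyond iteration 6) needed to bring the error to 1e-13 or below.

22

Rate ρ ≈ e_6/e_5 = 2.80e-03/8.44e-03 = 0.3318.
After j more steps, e_{6+j} ≈ 2.80e-03·ρ^j; need ρ^j ≤ 1e-13/2.80e-03 = 3.57143e-11.
j ≥ ln(3.57143e-11)/ln(0.3318) = -24.0555/-1.10322 = 21.805.
So 22 more iterations are needed.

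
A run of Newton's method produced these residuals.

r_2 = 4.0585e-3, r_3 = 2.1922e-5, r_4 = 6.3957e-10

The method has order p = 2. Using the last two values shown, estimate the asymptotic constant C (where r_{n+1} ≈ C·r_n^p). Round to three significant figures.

C ≈ r_4 / r_3^2
  = 6.3957e-10 / (2.1922e-5)^2
  = 6.3957e-10 / 4.80574e-10 ≈ 1.3308

1.33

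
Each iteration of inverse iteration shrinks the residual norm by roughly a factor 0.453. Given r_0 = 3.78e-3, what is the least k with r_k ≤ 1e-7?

After k steps, r_k ≈ 3.78e-3·0.453^k.
Need 0.453^k ≤ 1e-7/3.78e-3 = 2.6455e-05.
k ≥ ln(2.6455e-05)/ln(0.453) = -10.5401/-0.79186 = 13.311.
Smallest integer k = 14.

14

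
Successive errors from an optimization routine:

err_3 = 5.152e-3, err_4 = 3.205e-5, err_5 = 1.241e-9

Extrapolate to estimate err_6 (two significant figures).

First estimate the order: p ≈ ln(err_5/err_4) / ln(err_4/err_3) = ln(1.241e-9/3.205e-5)/ln(3.205e-5/5.152e-3) = ln(3.87207e-05)/ln(0.00622089) ≈ 1.9999.
Then err_6 ≈ err_5·(err_5/err_4)^p = 1.241e-9·(3.87207e-05)^1.9999 = 1.241e-9·1.50082e-09 ≈ 1.863e-18.

1.9e-18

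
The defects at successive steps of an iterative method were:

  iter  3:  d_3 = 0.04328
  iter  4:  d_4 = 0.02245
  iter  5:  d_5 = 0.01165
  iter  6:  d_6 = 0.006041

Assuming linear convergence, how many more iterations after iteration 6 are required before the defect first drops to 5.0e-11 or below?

29

Rate ρ ≈ d_6/d_5 = 0.006041/0.01165 = 0.5185.
After j more steps, d_{6+j} ≈ 0.006041·ρ^j; need ρ^j ≤ 5.0e-11/0.006041 = 8.27678e-09.
j ≥ ln(8.27678e-09)/ln(0.5185) = -18.6098/-0.65682 = 28.333.
So 29 more iterations are needed.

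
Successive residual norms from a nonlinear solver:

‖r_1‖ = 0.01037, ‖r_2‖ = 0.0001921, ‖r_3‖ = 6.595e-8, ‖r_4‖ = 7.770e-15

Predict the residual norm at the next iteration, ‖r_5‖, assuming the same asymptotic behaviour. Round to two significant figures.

1.1e-28

First estimate the order: p ≈ ln(‖r_4‖/‖r_3‖) / ln(‖r_3‖/‖r_2‖) = ln(7.770e-15/6.595e-8)/ln(6.595e-8/0.0001921) = ln(1.17817e-07)/ln(0.000343311) ≈ 2.0000.
Then ‖r_5‖ ≈ ‖r_4‖·(‖r_4‖/‖r_3‖)^p = 7.770e-15·(1.17817e-07)^2.0000 = 7.770e-15·1.38808e-14 ≈ 1.079e-28.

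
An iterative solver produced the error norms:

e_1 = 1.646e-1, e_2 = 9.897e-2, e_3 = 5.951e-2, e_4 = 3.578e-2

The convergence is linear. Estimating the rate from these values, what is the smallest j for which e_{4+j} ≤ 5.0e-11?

41

Rate ρ ≈ e_4/e_3 = 3.578e-2/5.951e-2 = 0.6012.
After j more steps, e_{4+j} ≈ 3.578e-2·ρ^j; need ρ^j ≤ 5.0e-11/3.578e-2 = 1.39743e-09.
j ≥ ln(1.39743e-09)/ln(0.6012) = -20.3886/-0.50883 = 40.070.
So 41 more iterations are needed.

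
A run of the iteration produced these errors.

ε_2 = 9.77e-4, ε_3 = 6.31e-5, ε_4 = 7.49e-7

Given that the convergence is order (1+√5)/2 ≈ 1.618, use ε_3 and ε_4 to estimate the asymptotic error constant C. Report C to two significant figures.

4.7

C ≈ ε_4 / ε_3^1.618
  = 7.49e-7 / (6.31e-5)^1.618
  = 7.49e-7 / 1.60121e-07 ≈ 4.6777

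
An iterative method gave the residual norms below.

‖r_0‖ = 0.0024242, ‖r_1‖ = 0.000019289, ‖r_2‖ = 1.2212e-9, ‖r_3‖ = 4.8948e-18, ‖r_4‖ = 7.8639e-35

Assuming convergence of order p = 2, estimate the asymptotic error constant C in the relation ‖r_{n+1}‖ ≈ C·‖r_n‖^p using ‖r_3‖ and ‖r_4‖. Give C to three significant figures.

C ≈ ‖r_4‖ / ‖r_3‖^2
  = 7.8639e-35 / (4.8948e-18)^2
  = 7.8639e-35 / 2.39591e-35 ≈ 3.2822

3.28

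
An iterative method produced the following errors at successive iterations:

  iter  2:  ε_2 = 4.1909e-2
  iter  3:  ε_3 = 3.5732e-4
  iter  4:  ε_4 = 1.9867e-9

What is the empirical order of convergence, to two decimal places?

p ≈ ln(ε_4/ε_3) / ln(ε_3/ε_2)
  = ln(1.9867e-9/3.5732e-4) / ln(3.5732e-4/4.1909e-2)
  = ln(5.56e-06) / ln(0.00852609)
  = -12.09991 / -4.76462 ≈ 2.53953

2.54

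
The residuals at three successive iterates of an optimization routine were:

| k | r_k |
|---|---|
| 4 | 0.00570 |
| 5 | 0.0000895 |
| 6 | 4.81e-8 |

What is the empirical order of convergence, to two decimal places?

p ≈ ln(r_6/r_5) / ln(r_5/r_4)
  = ln(4.81e-8/0.0000895) / ln(0.0000895/0.00570)
  = ln(0.00053743) / ln(0.0157018)
  = -7.52871 / -4.15398 ≈ 1.81241

1.81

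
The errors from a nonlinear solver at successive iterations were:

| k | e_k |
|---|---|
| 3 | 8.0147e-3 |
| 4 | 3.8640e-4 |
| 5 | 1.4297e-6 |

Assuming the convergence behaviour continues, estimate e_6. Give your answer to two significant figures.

First estimate the order: p ≈ ln(e_5/e_4) / ln(e_4/e_3) = ln(1.4297e-6/3.8640e-4)/ln(3.8640e-4/8.0147e-3) = ln(0.00370005)/ln(0.0482114) ≈ 1.8467.
Then e_6 ≈ e_5·(e_5/e_4)^p = 1.4297e-6·(0.00370005)^1.8467 = 1.4297e-6·3.23005e-05 ≈ 4.618e-11.

4.6e-11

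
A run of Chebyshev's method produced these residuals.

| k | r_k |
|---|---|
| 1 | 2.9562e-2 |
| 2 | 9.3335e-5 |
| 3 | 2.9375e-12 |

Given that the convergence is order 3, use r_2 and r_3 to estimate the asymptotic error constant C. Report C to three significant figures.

3.61

C ≈ r_3 / r_2^3
  = 2.9375e-12 / (9.3335e-5)^3
  = 2.9375e-12 / 8.13081e-13 ≈ 3.6128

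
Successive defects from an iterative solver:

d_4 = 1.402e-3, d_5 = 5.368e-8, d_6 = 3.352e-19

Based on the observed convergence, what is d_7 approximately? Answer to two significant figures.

1.3e-47

First estimate the order: p ≈ ln(d_6/d_5) / ln(d_5/d_4) = ln(3.352e-19/5.368e-8)/ln(5.368e-8/1.402e-3) = ln(6.24441e-12)/ln(3.82882e-05) ≈ 2.5367.
Then d_7 ≈ d_6·(d_6/d_5)^p = 3.352e-19·(6.24441e-12)^2.5367 = 3.352e-19·3.78027e-29 ≈ 1.267e-47.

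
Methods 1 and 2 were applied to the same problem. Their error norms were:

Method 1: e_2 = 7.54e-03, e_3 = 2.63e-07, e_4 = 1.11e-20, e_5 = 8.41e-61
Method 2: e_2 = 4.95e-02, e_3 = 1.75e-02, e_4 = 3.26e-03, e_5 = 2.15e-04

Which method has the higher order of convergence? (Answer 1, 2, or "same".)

Method 1: p ≈ ln(8.41e-61/1.11e-20)/ln(1.11e-20/2.63e-07) ≈ 3.00.
Method 2: p ≈ ln(2.15e-04/3.26e-03)/ln(3.26e-03/1.75e-02) ≈ 1.62.
Method 1 has the higher order (≈3.0 vs ≈1.6).

1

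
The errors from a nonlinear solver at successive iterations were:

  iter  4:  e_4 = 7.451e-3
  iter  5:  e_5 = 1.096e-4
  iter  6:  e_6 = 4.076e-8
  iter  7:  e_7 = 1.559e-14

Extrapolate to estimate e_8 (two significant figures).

First estimate the order: p ≈ ln(e_7/e_6) / ln(e_6/e_5) = ln(1.559e-14/4.076e-8)/ln(4.076e-8/1.096e-4) = ln(3.82483e-07)/ln(0.000371898) ≈ 1.8712.
Then e_8 ≈ e_7·(e_7/e_6)^p = 1.559e-14·(3.82483e-07)^1.8712 = 1.559e-14·9.81259e-13 ≈ 1.53e-26.

1.5e-26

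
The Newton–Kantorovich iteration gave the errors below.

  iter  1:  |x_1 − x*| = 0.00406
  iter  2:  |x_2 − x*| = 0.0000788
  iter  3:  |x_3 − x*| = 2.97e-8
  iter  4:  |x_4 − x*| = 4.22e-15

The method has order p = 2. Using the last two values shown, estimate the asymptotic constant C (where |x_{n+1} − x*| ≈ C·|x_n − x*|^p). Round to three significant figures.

4.78

C ≈ |x_4 − x*| / |x_3 − x*|^2
  = 4.22e-15 / (2.97e-8)^2
  = 4.22e-15 / 8.8209e-16 ≈ 4.7841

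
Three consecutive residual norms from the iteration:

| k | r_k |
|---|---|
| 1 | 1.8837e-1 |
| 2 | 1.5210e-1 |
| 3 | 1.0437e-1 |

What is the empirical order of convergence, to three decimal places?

1.761

p ≈ ln(r_3/r_2) / ln(r_2/r_1)
  = ln(1.0437e-1/1.5210e-1) / ln(1.5210e-1/1.8837e-1)
  = ln(0.686193) / ln(0.807453)
  = -0.376596 / -0.213870 ≈ 1.760864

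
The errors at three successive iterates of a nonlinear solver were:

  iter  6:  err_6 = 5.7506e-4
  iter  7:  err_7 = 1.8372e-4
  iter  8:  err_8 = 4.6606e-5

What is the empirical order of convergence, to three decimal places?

p ≈ ln(err_8/err_7) / ln(err_7/err_6)
  = ln(4.6606e-5/1.8372e-4) / ln(1.8372e-4/5.7506e-4)
  = ln(0.25368) / ln(0.31948)
  = -1.371682 / -1.141061 ≈ 1.202111

1.202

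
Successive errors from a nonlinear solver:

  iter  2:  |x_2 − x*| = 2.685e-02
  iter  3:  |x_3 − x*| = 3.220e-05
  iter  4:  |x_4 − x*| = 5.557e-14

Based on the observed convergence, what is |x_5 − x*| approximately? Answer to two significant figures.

2.9e-40

First estimate the order: p ≈ ln(|x_4 − x*|/|x_3 − x*|) / ln(|x_3 − x*|/|x_2 − x*|) = ln(5.557e-14/3.220e-05)/ln(3.220e-05/2.685e-02) = ln(1.72578e-09)/ln(0.00119926) ≈ 2.9999.
Then |x_5 − x*| ≈ |x_4 − x*|·(|x_4 − x*|/|x_3 − x*|)^p = 5.557e-14·(1.72578e-09)^2.9999 = 5.557e-14·5.1503e-27 ≈ 2.862e-40.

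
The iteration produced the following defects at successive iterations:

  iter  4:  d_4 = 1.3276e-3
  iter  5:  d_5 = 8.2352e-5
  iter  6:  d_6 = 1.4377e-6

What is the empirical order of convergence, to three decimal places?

p ≈ ln(d_6/d_5) / ln(d_5/d_4)
  = ln(1.4377e-6/8.2352e-5) / ln(8.2352e-5/1.3276e-3)
  = ln(0.017458) / ln(0.0620307)
  = -4.047957 / -2.780126 ≈ 1.456034

1.456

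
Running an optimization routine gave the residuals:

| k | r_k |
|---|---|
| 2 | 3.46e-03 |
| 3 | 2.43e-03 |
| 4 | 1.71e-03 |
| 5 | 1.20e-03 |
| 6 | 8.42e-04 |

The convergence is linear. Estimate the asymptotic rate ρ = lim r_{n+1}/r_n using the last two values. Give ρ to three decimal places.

0.702

ρ ≈ r_6/r_5 = 8.42e-04/1.20e-03 = 0.70167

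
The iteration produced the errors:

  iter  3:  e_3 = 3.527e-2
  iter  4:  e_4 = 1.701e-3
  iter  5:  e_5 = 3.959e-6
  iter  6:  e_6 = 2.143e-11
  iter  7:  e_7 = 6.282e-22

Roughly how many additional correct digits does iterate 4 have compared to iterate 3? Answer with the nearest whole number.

1

Digits gained ≈ log₁₀(e_3/e_4) = log₁₀(3.527e-2/1.701e-3) = log₁₀(20.7349) ≈ 1.317.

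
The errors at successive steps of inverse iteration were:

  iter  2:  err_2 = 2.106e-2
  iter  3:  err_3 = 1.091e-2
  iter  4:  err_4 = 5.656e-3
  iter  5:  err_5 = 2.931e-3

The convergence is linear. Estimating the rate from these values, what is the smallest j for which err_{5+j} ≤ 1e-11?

Rate ρ ≈ err_5/err_4 = 2.931e-3/5.656e-3 = 0.5182.
After j more steps, err_{5+j} ≈ 2.931e-3·ρ^j; need ρ^j ≤ 1e-11/2.931e-3 = 3.4118e-09.
j ≥ ln(3.4118e-09)/ln(0.5182) = -19.4960/-0.65739 = 29.657.
So 30 more iterations are needed.

30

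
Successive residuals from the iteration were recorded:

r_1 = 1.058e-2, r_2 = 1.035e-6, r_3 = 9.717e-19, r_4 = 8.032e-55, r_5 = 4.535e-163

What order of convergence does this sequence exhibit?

3

Consecutive ratios: r_5/r_4 = 4.535e-163/8.032e-55 = 5.64617e-109, r_4/r_3 = 8.032e-55/9.717e-19 = 8.26593e-37.
p ≈ ln(5.64617e-109)/ln(8.26593e-37) = -249.2508/-83.0835 ≈ 3.00.
So the convergence is cubic (order 3).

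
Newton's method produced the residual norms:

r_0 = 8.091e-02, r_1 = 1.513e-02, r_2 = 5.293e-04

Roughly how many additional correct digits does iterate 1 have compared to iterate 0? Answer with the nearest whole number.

1

Digits gained ≈ log₁₀(r_0/r_1) = log₁₀(8.091e-02/1.513e-02) = log₁₀(5.34765) ≈ 0.728.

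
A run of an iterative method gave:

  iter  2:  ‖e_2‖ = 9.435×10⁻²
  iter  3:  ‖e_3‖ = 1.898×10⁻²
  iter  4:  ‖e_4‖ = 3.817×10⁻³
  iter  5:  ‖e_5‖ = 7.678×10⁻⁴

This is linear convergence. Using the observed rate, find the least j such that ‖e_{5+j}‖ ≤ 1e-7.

6

Rate ρ ≈ ‖e_5‖/‖e_4‖ = 7.678×10⁻⁴/3.817×10⁻³ = 0.2012.
After j more steps, ‖e_{5+j}‖ ≈ 7.678×10⁻⁴·ρ^j; need ρ^j ≤ 1e-7/7.678×10⁻⁴ = 0.000130242.
j ≥ ln(0.000130242)/ln(0.2012) = -8.9461/-1.60346 = 5.579.
So 6 more iterations are needed.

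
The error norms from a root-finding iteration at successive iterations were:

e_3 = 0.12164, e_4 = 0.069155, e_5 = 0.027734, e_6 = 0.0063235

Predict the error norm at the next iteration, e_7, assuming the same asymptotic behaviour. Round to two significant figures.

5.8e-4

First estimate the order: p ≈ ln(e_6/e_5) / ln(e_5/e_4) = ln(0.0063235/0.027734)/ln(0.027734/0.069155) = ln(0.228005)/ln(0.401041) ≈ 1.6180.
Then e_7 ≈ e_6·(e_6/e_5)^p = 0.0063235·(0.228005)^1.6180 = 0.0063235·0.0914437 ≈ 0.0005782.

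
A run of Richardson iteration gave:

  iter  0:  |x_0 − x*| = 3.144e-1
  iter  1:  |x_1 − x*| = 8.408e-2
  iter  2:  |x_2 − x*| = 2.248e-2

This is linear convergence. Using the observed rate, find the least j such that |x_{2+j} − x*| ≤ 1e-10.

15

Rate ρ ≈ |x_2 − x*|/|x_1 − x*| = 2.248e-2/8.408e-2 = 0.2674.
After j more steps, |x_{2+j} − x*| ≈ 2.248e-2·ρ^j; need ρ^j ≤ 1e-10/2.248e-2 = 4.4484e-09.
j ≥ ln(4.4484e-09)/ln(0.2674) = -19.2307/-1.31901 = 14.580.
So 15 more iterations are needed.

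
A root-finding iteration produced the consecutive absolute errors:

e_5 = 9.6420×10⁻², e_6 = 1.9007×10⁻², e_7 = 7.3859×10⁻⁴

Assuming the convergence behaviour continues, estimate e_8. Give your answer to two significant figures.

1.1e-6

First estimate the order: p ≈ ln(e_7/e_6) / ln(e_6/e_5) = ln(7.3859×10⁻⁴/1.9007×10⁻²)/ln(1.9007×10⁻²/9.6420×10⁻²) = ln(0.0388588)/ln(0.197127) ≈ 2.0000.
Then e_8 ≈ e_7·(e_7/e_6)^p = 7.3859×10⁻⁴·(0.0388588)^2.0000 = 7.3859×10⁻⁴·0.00151001 ≈ 1.115e-06.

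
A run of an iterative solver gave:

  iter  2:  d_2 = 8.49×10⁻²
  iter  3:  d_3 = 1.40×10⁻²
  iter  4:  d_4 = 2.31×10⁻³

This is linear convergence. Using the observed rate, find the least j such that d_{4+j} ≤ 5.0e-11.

Rate ρ ≈ d_4/d_3 = 2.31×10⁻³/1.40×10⁻² = 0.1650.
After j more steps, d_{4+j} ≈ 2.31×10⁻³·ρ^j; need ρ^j ≤ 5.0e-11/2.31×10⁻³ = 2.1645e-08.
j ≥ ln(2.1645e-08)/ln(0.1650) = -17.6485/-1.80181 = 9.795.
So 10 more iterations are needed.

10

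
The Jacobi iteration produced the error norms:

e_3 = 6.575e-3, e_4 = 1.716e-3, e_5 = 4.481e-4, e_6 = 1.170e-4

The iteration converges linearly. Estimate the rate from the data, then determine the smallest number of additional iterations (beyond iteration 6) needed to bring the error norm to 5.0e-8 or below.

Rate ρ ≈ e_6/e_5 = 1.170e-4/4.481e-4 = 0.2611.
After j more steps, e_{6+j} ≈ 1.170e-4·ρ^j; need ρ^j ≤ 5.0e-8/1.170e-4 = 0.00042735.
j ≥ ln(0.00042735)/ln(0.2611) = -7.7579/-1.34285 = 5.777.
So 6 more iterations are needed.

6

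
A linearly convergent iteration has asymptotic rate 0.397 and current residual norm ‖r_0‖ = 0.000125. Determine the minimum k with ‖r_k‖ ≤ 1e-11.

18

After k steps, ‖r_k‖ ≈ 0.000125·0.397^k.
Need 0.397^k ≤ 1e-11/0.000125 = 8e-08.
k ≥ ln(8e-08)/ln(0.397) = -16.3412/-0.92382 = 17.689.
Smallest integer k = 18.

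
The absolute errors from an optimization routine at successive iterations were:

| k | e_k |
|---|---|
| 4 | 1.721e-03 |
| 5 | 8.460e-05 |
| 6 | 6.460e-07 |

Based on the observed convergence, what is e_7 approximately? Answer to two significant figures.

2.4e-10

First estimate the order: p ≈ ln(e_6/e_5) / ln(e_5/e_4) = ln(6.460e-07/8.460e-05)/ln(8.460e-05/1.721e-03) = ln(0.00763593)/ln(0.0491575) ≈ 1.6181.
Then e_7 ≈ e_6·(e_6/e_5)^p = 6.460e-07·(0.00763593)^1.6181 = 6.460e-07·0.000375197 ≈ 2.424e-10.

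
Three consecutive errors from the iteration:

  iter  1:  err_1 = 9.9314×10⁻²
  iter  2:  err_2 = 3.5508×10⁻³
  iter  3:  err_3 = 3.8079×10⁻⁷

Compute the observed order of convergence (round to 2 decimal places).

2.74

p ≈ ln(err_3/err_2) / ln(err_2/err_1)
  = ln(3.8079×10⁻⁷/3.5508×10⁻³) / ln(3.5508×10⁻³/9.9314×10⁻²)
  = ln(0.000107241) / ln(0.0357533)
  = -9.14043 / -3.33111 ≈ 2.74396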